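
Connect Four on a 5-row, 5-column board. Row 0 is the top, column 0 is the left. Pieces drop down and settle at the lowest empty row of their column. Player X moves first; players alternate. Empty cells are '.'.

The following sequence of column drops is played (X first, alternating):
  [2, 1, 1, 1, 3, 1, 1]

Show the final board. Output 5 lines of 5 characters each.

Move 1: X drops in col 2, lands at row 4
Move 2: O drops in col 1, lands at row 4
Move 3: X drops in col 1, lands at row 3
Move 4: O drops in col 1, lands at row 2
Move 5: X drops in col 3, lands at row 4
Move 6: O drops in col 1, lands at row 1
Move 7: X drops in col 1, lands at row 0

Answer: .X...
.O...
.O...
.X...
.OXX.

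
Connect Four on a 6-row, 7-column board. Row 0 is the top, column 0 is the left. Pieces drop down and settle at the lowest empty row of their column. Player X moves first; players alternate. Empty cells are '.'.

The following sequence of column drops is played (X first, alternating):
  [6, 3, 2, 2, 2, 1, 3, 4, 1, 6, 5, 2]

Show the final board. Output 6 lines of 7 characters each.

Move 1: X drops in col 6, lands at row 5
Move 2: O drops in col 3, lands at row 5
Move 3: X drops in col 2, lands at row 5
Move 4: O drops in col 2, lands at row 4
Move 5: X drops in col 2, lands at row 3
Move 6: O drops in col 1, lands at row 5
Move 7: X drops in col 3, lands at row 4
Move 8: O drops in col 4, lands at row 5
Move 9: X drops in col 1, lands at row 4
Move 10: O drops in col 6, lands at row 4
Move 11: X drops in col 5, lands at row 5
Move 12: O drops in col 2, lands at row 2

Answer: .......
.......
..O....
..X....
.XOX..O
.OXOOXX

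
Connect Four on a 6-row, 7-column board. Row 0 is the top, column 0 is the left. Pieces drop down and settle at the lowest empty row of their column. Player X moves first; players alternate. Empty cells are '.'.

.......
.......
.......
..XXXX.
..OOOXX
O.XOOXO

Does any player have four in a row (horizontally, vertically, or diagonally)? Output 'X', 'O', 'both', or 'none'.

X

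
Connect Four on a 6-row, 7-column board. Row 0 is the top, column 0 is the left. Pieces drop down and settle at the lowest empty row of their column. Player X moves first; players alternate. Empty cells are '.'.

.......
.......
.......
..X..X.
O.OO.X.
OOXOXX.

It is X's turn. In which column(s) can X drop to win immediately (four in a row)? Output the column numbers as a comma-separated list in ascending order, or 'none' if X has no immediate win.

Answer: 5

Derivation:
col 0: drop X → no win
col 1: drop X → no win
col 2: drop X → no win
col 3: drop X → no win
col 4: drop X → no win
col 5: drop X → WIN!
col 6: drop X → no win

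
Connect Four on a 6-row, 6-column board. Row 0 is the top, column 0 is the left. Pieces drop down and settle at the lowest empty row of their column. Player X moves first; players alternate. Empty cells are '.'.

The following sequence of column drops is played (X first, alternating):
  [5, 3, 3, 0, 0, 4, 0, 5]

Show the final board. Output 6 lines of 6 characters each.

Answer: ......
......
......
X.....
X..X.O
O..OOX

Derivation:
Move 1: X drops in col 5, lands at row 5
Move 2: O drops in col 3, lands at row 5
Move 3: X drops in col 3, lands at row 4
Move 4: O drops in col 0, lands at row 5
Move 5: X drops in col 0, lands at row 4
Move 6: O drops in col 4, lands at row 5
Move 7: X drops in col 0, lands at row 3
Move 8: O drops in col 5, lands at row 4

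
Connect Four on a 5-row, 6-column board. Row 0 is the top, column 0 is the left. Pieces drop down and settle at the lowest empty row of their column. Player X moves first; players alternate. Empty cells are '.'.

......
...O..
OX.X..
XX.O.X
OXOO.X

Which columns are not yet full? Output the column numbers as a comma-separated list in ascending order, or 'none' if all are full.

col 0: top cell = '.' → open
col 1: top cell = '.' → open
col 2: top cell = '.' → open
col 3: top cell = '.' → open
col 4: top cell = '.' → open
col 5: top cell = '.' → open

Answer: 0,1,2,3,4,5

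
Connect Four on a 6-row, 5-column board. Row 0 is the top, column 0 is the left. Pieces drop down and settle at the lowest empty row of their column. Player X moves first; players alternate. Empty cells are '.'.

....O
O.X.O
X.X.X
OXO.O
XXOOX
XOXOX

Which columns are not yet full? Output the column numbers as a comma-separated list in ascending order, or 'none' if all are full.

Answer: 0,1,2,3

Derivation:
col 0: top cell = '.' → open
col 1: top cell = '.' → open
col 2: top cell = '.' → open
col 3: top cell = '.' → open
col 4: top cell = 'O' → FULL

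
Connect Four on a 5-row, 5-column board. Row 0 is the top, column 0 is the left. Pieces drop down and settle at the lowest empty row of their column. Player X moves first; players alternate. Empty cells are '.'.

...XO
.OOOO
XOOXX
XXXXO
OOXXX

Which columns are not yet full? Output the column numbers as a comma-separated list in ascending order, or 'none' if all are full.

Answer: 0,1,2

Derivation:
col 0: top cell = '.' → open
col 1: top cell = '.' → open
col 2: top cell = '.' → open
col 3: top cell = 'X' → FULL
col 4: top cell = 'O' → FULL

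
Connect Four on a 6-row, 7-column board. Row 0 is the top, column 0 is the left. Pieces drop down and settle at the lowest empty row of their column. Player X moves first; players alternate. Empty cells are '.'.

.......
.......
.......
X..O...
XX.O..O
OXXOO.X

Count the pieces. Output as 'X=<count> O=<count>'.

X=6 O=6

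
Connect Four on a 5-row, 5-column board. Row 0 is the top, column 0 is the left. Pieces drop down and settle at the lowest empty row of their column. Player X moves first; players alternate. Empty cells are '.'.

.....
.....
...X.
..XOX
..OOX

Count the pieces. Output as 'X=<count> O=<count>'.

X=4 O=3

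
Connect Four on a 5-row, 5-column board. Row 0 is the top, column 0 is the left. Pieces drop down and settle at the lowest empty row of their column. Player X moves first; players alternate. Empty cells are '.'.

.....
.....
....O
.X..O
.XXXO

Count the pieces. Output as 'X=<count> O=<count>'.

X=4 O=3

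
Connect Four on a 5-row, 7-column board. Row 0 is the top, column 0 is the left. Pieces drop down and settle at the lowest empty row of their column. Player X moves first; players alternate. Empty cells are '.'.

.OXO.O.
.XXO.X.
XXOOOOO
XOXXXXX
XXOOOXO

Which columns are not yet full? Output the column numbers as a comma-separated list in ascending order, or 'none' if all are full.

col 0: top cell = '.' → open
col 1: top cell = 'O' → FULL
col 2: top cell = 'X' → FULL
col 3: top cell = 'O' → FULL
col 4: top cell = '.' → open
col 5: top cell = 'O' → FULL
col 6: top cell = '.' → open

Answer: 0,4,6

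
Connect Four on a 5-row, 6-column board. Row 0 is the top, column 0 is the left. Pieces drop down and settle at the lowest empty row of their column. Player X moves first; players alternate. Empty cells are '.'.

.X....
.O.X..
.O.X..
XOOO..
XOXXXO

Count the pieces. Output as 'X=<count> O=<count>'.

X=8 O=7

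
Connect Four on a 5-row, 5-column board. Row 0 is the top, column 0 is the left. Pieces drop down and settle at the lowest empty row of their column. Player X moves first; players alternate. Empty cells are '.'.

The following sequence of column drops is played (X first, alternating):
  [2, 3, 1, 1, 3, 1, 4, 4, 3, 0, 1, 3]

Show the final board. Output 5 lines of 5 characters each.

Move 1: X drops in col 2, lands at row 4
Move 2: O drops in col 3, lands at row 4
Move 3: X drops in col 1, lands at row 4
Move 4: O drops in col 1, lands at row 3
Move 5: X drops in col 3, lands at row 3
Move 6: O drops in col 1, lands at row 2
Move 7: X drops in col 4, lands at row 4
Move 8: O drops in col 4, lands at row 3
Move 9: X drops in col 3, lands at row 2
Move 10: O drops in col 0, lands at row 4
Move 11: X drops in col 1, lands at row 1
Move 12: O drops in col 3, lands at row 1

Answer: .....
.X.O.
.O.X.
.O.XO
OXXOX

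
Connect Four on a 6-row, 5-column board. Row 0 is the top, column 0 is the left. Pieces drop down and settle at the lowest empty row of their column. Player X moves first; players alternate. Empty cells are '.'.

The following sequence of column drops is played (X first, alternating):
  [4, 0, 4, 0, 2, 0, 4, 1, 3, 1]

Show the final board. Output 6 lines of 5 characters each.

Answer: .....
.....
.....
O...X
OO..X
OOXXX

Derivation:
Move 1: X drops in col 4, lands at row 5
Move 2: O drops in col 0, lands at row 5
Move 3: X drops in col 4, lands at row 4
Move 4: O drops in col 0, lands at row 4
Move 5: X drops in col 2, lands at row 5
Move 6: O drops in col 0, lands at row 3
Move 7: X drops in col 4, lands at row 3
Move 8: O drops in col 1, lands at row 5
Move 9: X drops in col 3, lands at row 5
Move 10: O drops in col 1, lands at row 4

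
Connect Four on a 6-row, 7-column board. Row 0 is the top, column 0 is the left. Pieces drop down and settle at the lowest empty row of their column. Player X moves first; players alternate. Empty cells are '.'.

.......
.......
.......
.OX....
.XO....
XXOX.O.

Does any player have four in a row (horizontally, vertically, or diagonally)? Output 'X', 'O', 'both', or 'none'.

none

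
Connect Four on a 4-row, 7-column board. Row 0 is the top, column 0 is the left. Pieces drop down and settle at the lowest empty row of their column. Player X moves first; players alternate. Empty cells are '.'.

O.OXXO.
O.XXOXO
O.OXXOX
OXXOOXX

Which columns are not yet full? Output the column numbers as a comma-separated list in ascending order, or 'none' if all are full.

Answer: 1,6

Derivation:
col 0: top cell = 'O' → FULL
col 1: top cell = '.' → open
col 2: top cell = 'O' → FULL
col 3: top cell = 'X' → FULL
col 4: top cell = 'X' → FULL
col 5: top cell = 'O' → FULL
col 6: top cell = '.' → open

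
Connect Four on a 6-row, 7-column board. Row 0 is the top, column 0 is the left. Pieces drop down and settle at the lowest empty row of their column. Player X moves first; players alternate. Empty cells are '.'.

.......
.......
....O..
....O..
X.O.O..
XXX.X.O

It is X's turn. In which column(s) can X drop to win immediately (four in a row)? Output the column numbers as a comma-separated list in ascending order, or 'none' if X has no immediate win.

Answer: 3

Derivation:
col 0: drop X → no win
col 1: drop X → no win
col 2: drop X → no win
col 3: drop X → WIN!
col 4: drop X → no win
col 5: drop X → no win
col 6: drop X → no win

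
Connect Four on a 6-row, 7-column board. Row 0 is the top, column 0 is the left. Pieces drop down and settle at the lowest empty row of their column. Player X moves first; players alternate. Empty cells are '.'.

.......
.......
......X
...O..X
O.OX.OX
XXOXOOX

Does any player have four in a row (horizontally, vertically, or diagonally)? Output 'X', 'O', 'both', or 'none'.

X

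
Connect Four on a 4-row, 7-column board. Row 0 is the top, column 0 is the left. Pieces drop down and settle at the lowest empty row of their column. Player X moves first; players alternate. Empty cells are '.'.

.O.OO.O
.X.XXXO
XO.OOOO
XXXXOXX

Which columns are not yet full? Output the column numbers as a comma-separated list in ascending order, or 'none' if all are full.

Answer: 0,2,5

Derivation:
col 0: top cell = '.' → open
col 1: top cell = 'O' → FULL
col 2: top cell = '.' → open
col 3: top cell = 'O' → FULL
col 4: top cell = 'O' → FULL
col 5: top cell = '.' → open
col 6: top cell = 'O' → FULL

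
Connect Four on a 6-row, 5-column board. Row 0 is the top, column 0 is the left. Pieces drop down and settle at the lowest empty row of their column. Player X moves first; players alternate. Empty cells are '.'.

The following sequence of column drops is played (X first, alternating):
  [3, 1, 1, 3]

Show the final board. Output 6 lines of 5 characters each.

Move 1: X drops in col 3, lands at row 5
Move 2: O drops in col 1, lands at row 5
Move 3: X drops in col 1, lands at row 4
Move 4: O drops in col 3, lands at row 4

Answer: .....
.....
.....
.....
.X.O.
.O.X.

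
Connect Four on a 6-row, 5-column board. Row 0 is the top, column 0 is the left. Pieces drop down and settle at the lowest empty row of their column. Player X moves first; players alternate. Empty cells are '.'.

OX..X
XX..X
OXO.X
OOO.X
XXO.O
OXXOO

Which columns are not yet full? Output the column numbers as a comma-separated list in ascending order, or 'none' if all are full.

col 0: top cell = 'O' → FULL
col 1: top cell = 'X' → FULL
col 2: top cell = '.' → open
col 3: top cell = '.' → open
col 4: top cell = 'X' → FULL

Answer: 2,3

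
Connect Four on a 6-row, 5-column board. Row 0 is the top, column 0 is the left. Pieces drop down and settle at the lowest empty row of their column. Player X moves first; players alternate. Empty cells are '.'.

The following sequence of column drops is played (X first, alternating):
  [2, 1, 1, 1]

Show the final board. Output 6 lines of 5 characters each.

Move 1: X drops in col 2, lands at row 5
Move 2: O drops in col 1, lands at row 5
Move 3: X drops in col 1, lands at row 4
Move 4: O drops in col 1, lands at row 3

Answer: .....
.....
.....
.O...
.X...
.OX..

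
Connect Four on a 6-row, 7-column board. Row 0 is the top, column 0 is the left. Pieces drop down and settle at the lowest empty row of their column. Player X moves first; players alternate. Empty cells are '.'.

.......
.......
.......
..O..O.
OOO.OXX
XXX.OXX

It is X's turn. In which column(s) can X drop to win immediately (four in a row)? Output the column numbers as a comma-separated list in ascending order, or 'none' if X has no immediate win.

col 0: drop X → no win
col 1: drop X → no win
col 2: drop X → no win
col 3: drop X → WIN!
col 4: drop X → no win
col 5: drop X → no win
col 6: drop X → no win

Answer: 3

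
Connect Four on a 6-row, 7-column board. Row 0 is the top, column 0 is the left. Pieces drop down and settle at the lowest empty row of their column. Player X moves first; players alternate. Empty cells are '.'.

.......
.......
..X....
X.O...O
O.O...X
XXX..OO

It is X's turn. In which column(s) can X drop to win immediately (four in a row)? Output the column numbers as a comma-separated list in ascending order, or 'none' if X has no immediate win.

col 0: drop X → no win
col 1: drop X → no win
col 2: drop X → no win
col 3: drop X → WIN!
col 4: drop X → no win
col 5: drop X → no win
col 6: drop X → no win

Answer: 3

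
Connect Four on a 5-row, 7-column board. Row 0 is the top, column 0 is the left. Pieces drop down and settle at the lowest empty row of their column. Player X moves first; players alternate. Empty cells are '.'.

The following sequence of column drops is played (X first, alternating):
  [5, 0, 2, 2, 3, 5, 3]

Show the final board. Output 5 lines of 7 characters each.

Move 1: X drops in col 5, lands at row 4
Move 2: O drops in col 0, lands at row 4
Move 3: X drops in col 2, lands at row 4
Move 4: O drops in col 2, lands at row 3
Move 5: X drops in col 3, lands at row 4
Move 6: O drops in col 5, lands at row 3
Move 7: X drops in col 3, lands at row 3

Answer: .......
.......
.......
..OX.O.
O.XX.X.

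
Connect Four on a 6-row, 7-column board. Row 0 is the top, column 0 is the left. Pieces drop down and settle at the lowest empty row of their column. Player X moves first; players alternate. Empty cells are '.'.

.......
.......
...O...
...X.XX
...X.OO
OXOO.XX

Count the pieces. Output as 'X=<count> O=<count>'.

X=7 O=6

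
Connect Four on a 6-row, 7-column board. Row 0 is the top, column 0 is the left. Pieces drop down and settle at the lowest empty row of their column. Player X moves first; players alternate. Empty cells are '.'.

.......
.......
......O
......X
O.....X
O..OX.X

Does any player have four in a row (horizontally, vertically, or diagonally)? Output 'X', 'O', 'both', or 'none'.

none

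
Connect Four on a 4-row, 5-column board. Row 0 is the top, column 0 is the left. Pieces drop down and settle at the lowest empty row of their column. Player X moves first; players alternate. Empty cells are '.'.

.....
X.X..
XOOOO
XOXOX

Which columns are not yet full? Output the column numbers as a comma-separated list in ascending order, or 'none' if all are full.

col 0: top cell = '.' → open
col 1: top cell = '.' → open
col 2: top cell = '.' → open
col 3: top cell = '.' → open
col 4: top cell = '.' → open

Answer: 0,1,2,3,4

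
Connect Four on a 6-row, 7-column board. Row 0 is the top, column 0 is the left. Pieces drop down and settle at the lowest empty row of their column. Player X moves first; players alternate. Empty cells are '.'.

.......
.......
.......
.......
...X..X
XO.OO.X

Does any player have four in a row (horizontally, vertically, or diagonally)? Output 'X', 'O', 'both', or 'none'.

none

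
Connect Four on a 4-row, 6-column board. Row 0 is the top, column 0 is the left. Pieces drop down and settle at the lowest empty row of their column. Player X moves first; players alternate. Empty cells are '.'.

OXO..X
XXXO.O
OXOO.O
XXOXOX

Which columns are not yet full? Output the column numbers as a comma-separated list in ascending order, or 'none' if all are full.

Answer: 3,4

Derivation:
col 0: top cell = 'O' → FULL
col 1: top cell = 'X' → FULL
col 2: top cell = 'O' → FULL
col 3: top cell = '.' → open
col 4: top cell = '.' → open
col 5: top cell = 'X' → FULL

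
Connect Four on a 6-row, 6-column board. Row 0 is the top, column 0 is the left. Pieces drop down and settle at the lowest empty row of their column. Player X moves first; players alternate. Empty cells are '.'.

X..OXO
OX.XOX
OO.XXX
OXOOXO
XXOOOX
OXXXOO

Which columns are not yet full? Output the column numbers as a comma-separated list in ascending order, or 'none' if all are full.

Answer: 1,2

Derivation:
col 0: top cell = 'X' → FULL
col 1: top cell = '.' → open
col 2: top cell = '.' → open
col 3: top cell = 'O' → FULL
col 4: top cell = 'X' → FULL
col 5: top cell = 'O' → FULL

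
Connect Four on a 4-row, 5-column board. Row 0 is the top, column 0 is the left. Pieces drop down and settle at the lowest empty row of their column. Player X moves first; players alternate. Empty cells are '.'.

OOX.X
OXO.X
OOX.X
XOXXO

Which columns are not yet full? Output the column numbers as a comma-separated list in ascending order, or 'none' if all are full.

col 0: top cell = 'O' → FULL
col 1: top cell = 'O' → FULL
col 2: top cell = 'X' → FULL
col 3: top cell = '.' → open
col 4: top cell = 'X' → FULL

Answer: 3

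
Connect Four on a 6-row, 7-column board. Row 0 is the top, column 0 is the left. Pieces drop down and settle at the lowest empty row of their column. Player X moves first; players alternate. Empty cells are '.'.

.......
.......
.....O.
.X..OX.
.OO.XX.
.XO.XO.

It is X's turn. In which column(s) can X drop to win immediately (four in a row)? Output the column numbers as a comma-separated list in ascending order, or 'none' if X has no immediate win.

col 0: drop X → no win
col 1: drop X → no win
col 2: drop X → no win
col 3: drop X → no win
col 4: drop X → no win
col 5: drop X → no win
col 6: drop X → no win

Answer: none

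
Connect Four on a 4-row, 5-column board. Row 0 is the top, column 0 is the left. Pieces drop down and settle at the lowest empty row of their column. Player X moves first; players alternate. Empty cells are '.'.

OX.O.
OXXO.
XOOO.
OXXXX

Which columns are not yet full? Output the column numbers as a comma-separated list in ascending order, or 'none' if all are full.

col 0: top cell = 'O' → FULL
col 1: top cell = 'X' → FULL
col 2: top cell = '.' → open
col 3: top cell = 'O' → FULL
col 4: top cell = '.' → open

Answer: 2,4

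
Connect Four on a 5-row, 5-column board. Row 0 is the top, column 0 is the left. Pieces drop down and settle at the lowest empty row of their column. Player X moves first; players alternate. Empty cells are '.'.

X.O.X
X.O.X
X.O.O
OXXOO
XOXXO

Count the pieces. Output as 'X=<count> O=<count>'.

X=10 O=9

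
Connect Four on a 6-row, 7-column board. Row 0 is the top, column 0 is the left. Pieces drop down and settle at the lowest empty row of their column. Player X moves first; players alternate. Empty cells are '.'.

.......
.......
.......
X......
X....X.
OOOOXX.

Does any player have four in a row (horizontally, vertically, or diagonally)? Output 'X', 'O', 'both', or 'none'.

O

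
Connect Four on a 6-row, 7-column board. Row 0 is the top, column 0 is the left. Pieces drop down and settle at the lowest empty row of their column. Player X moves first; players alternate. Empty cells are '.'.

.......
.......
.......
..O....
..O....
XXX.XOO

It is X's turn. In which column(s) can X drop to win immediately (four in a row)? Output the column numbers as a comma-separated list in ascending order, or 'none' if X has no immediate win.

Answer: 3

Derivation:
col 0: drop X → no win
col 1: drop X → no win
col 2: drop X → no win
col 3: drop X → WIN!
col 4: drop X → no win
col 5: drop X → no win
col 6: drop X → no win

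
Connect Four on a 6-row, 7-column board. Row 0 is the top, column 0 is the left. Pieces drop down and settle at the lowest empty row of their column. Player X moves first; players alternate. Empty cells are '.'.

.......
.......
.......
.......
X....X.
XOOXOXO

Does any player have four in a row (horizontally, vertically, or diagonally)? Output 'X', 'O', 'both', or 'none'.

none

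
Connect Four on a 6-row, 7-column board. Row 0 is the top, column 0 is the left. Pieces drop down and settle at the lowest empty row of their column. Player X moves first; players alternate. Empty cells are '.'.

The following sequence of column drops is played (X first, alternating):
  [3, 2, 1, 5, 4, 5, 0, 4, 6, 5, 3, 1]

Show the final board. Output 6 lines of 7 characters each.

Move 1: X drops in col 3, lands at row 5
Move 2: O drops in col 2, lands at row 5
Move 3: X drops in col 1, lands at row 5
Move 4: O drops in col 5, lands at row 5
Move 5: X drops in col 4, lands at row 5
Move 6: O drops in col 5, lands at row 4
Move 7: X drops in col 0, lands at row 5
Move 8: O drops in col 4, lands at row 4
Move 9: X drops in col 6, lands at row 5
Move 10: O drops in col 5, lands at row 3
Move 11: X drops in col 3, lands at row 4
Move 12: O drops in col 1, lands at row 4

Answer: .......
.......
.......
.....O.
.O.XOO.
XXOXXOX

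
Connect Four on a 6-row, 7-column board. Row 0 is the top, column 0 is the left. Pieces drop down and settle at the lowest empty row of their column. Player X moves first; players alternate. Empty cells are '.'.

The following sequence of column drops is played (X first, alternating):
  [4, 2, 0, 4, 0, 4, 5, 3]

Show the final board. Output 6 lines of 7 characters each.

Answer: .......
.......
.......
....O..
X...O..
X.OOXX.

Derivation:
Move 1: X drops in col 4, lands at row 5
Move 2: O drops in col 2, lands at row 5
Move 3: X drops in col 0, lands at row 5
Move 4: O drops in col 4, lands at row 4
Move 5: X drops in col 0, lands at row 4
Move 6: O drops in col 4, lands at row 3
Move 7: X drops in col 5, lands at row 5
Move 8: O drops in col 3, lands at row 5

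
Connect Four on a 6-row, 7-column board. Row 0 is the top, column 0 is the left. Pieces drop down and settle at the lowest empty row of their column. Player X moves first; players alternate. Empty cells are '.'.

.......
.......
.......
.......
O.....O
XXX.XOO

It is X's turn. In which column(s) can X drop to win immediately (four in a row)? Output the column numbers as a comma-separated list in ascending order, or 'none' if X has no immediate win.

Answer: 3

Derivation:
col 0: drop X → no win
col 1: drop X → no win
col 2: drop X → no win
col 3: drop X → WIN!
col 4: drop X → no win
col 5: drop X → no win
col 6: drop X → no win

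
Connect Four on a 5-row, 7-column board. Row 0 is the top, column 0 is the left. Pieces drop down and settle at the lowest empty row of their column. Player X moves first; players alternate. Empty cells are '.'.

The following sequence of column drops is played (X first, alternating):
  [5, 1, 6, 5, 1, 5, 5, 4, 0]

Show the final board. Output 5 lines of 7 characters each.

Answer: .......
.....X.
.....O.
.X...O.
XO..OXX

Derivation:
Move 1: X drops in col 5, lands at row 4
Move 2: O drops in col 1, lands at row 4
Move 3: X drops in col 6, lands at row 4
Move 4: O drops in col 5, lands at row 3
Move 5: X drops in col 1, lands at row 3
Move 6: O drops in col 5, lands at row 2
Move 7: X drops in col 5, lands at row 1
Move 8: O drops in col 4, lands at row 4
Move 9: X drops in col 0, lands at row 4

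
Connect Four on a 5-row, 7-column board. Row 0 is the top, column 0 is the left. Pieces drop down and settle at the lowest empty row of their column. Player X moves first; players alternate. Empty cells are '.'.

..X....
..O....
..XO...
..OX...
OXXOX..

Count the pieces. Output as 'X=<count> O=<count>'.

X=6 O=5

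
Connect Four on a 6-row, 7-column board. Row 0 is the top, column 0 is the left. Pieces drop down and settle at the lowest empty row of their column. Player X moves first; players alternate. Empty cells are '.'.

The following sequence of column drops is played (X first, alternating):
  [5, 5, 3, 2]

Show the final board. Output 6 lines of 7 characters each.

Move 1: X drops in col 5, lands at row 5
Move 2: O drops in col 5, lands at row 4
Move 3: X drops in col 3, lands at row 5
Move 4: O drops in col 2, lands at row 5

Answer: .......
.......
.......
.......
.....O.
..OX.X.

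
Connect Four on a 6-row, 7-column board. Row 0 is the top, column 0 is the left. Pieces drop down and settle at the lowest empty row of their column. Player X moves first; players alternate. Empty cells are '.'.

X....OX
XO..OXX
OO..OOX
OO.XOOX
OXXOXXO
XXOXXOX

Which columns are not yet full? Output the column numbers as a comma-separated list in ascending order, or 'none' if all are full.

Answer: 1,2,3,4

Derivation:
col 0: top cell = 'X' → FULL
col 1: top cell = '.' → open
col 2: top cell = '.' → open
col 3: top cell = '.' → open
col 4: top cell = '.' → open
col 5: top cell = 'O' → FULL
col 6: top cell = 'X' → FULL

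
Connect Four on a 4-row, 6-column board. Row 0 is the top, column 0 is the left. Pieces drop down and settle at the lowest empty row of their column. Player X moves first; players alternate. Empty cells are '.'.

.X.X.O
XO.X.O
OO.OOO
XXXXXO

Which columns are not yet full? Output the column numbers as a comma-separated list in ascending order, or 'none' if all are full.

Answer: 0,2,4

Derivation:
col 0: top cell = '.' → open
col 1: top cell = 'X' → FULL
col 2: top cell = '.' → open
col 3: top cell = 'X' → FULL
col 4: top cell = '.' → open
col 5: top cell = 'O' → FULL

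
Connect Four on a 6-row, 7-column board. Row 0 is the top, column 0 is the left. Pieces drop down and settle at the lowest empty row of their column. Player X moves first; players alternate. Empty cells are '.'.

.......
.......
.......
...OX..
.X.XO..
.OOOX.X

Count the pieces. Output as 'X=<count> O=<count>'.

X=5 O=5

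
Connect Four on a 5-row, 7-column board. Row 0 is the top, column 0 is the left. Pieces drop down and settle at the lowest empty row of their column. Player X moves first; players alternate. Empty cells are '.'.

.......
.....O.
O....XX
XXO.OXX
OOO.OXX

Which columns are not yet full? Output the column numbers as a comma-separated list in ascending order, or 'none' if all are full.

Answer: 0,1,2,3,4,5,6

Derivation:
col 0: top cell = '.' → open
col 1: top cell = '.' → open
col 2: top cell = '.' → open
col 3: top cell = '.' → open
col 4: top cell = '.' → open
col 5: top cell = '.' → open
col 6: top cell = '.' → open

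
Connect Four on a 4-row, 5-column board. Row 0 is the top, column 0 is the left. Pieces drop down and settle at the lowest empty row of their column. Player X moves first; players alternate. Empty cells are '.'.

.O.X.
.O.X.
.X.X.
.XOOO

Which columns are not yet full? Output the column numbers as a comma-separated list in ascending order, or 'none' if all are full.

col 0: top cell = '.' → open
col 1: top cell = 'O' → FULL
col 2: top cell = '.' → open
col 3: top cell = 'X' → FULL
col 4: top cell = '.' → open

Answer: 0,2,4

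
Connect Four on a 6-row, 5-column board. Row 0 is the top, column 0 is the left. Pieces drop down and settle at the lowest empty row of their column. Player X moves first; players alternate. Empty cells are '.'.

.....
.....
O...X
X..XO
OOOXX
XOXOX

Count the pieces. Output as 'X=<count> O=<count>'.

X=8 O=7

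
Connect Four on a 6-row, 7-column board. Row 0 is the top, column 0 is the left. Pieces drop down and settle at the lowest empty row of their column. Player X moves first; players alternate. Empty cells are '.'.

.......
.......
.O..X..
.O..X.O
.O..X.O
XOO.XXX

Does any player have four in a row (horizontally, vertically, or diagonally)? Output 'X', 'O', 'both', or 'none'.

both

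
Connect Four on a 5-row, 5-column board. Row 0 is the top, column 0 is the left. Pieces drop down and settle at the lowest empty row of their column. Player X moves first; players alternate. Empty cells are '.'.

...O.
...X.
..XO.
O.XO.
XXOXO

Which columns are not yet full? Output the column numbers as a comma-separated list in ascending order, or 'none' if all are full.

Answer: 0,1,2,4

Derivation:
col 0: top cell = '.' → open
col 1: top cell = '.' → open
col 2: top cell = '.' → open
col 3: top cell = 'O' → FULL
col 4: top cell = '.' → open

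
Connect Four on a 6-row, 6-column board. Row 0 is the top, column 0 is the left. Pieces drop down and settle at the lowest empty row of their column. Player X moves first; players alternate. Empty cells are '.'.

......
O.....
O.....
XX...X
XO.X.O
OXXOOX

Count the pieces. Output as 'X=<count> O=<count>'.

X=8 O=7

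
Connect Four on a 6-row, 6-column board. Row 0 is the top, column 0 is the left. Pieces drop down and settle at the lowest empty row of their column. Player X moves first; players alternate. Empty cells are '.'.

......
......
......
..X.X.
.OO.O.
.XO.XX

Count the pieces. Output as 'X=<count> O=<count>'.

X=5 O=4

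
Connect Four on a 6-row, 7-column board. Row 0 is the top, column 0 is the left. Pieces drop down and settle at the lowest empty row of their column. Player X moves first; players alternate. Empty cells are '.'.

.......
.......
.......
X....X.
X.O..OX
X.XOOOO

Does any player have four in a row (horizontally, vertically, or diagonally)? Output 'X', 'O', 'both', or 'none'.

O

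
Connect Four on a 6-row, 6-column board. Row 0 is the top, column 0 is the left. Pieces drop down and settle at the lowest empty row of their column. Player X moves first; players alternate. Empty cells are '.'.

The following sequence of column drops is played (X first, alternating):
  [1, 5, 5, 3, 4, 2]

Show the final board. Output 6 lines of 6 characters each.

Move 1: X drops in col 1, lands at row 5
Move 2: O drops in col 5, lands at row 5
Move 3: X drops in col 5, lands at row 4
Move 4: O drops in col 3, lands at row 5
Move 5: X drops in col 4, lands at row 5
Move 6: O drops in col 2, lands at row 5

Answer: ......
......
......
......
.....X
.XOOXO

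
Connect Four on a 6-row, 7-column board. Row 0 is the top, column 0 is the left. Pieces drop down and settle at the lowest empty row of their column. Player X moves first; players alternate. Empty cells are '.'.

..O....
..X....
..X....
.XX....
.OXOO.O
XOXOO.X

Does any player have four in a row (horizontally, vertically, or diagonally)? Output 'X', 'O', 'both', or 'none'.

X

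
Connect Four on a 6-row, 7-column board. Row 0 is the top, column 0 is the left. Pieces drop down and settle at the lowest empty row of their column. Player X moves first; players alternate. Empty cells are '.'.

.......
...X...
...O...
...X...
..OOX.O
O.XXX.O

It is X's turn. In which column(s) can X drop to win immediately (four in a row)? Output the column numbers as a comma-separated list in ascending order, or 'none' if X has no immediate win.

Answer: 1,5

Derivation:
col 0: drop X → no win
col 1: drop X → WIN!
col 2: drop X → no win
col 3: drop X → no win
col 4: drop X → no win
col 5: drop X → WIN!
col 6: drop X → no win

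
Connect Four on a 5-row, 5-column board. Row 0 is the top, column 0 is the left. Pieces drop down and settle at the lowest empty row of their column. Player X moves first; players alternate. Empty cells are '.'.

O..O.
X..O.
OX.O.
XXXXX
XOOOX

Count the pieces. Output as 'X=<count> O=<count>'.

X=9 O=8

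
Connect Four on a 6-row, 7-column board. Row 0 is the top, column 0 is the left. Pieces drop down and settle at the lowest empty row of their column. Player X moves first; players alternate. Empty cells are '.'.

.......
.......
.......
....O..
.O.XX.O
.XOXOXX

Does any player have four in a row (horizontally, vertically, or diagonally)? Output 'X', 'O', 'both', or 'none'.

none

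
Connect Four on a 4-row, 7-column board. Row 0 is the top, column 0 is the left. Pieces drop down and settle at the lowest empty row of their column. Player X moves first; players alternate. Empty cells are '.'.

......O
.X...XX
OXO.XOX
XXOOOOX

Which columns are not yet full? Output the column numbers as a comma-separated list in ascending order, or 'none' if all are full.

Answer: 0,1,2,3,4,5

Derivation:
col 0: top cell = '.' → open
col 1: top cell = '.' → open
col 2: top cell = '.' → open
col 3: top cell = '.' → open
col 4: top cell = '.' → open
col 5: top cell = '.' → open
col 6: top cell = 'O' → FULL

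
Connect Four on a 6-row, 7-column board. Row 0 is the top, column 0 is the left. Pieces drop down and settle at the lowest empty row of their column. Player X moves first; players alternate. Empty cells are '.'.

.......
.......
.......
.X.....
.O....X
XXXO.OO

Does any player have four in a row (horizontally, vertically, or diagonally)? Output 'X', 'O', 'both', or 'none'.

none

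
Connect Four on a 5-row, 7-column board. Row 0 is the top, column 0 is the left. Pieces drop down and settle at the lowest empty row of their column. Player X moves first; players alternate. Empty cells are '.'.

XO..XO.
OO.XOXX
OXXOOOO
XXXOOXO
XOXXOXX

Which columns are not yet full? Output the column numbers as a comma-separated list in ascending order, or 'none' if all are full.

Answer: 2,3,6

Derivation:
col 0: top cell = 'X' → FULL
col 1: top cell = 'O' → FULL
col 2: top cell = '.' → open
col 3: top cell = '.' → open
col 4: top cell = 'X' → FULL
col 5: top cell = 'O' → FULL
col 6: top cell = '.' → open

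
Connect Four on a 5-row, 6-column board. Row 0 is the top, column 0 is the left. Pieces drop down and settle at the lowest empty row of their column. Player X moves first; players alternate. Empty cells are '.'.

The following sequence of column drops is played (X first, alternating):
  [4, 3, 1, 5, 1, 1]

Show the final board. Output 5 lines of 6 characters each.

Answer: ......
......
.O....
.X....
.X.OXO

Derivation:
Move 1: X drops in col 4, lands at row 4
Move 2: O drops in col 3, lands at row 4
Move 3: X drops in col 1, lands at row 4
Move 4: O drops in col 5, lands at row 4
Move 5: X drops in col 1, lands at row 3
Move 6: O drops in col 1, lands at row 2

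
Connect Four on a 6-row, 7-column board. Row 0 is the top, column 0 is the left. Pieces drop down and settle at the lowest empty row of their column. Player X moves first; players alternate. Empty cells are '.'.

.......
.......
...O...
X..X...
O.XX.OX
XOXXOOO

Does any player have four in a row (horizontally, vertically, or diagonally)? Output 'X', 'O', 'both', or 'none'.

none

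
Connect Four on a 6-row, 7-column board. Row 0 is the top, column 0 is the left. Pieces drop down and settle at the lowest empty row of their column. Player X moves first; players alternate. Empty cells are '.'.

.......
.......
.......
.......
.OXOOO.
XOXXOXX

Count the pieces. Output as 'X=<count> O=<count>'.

X=6 O=6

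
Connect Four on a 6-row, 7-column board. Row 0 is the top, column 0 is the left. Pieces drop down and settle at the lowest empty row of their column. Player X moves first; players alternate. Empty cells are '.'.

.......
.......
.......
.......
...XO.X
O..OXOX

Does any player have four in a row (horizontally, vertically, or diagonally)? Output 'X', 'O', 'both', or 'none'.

none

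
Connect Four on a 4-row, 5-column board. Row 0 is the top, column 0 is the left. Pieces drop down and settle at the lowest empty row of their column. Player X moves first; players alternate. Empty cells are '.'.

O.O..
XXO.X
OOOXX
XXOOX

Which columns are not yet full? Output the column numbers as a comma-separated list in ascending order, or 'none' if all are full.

col 0: top cell = 'O' → FULL
col 1: top cell = '.' → open
col 2: top cell = 'O' → FULL
col 3: top cell = '.' → open
col 4: top cell = '.' → open

Answer: 1,3,4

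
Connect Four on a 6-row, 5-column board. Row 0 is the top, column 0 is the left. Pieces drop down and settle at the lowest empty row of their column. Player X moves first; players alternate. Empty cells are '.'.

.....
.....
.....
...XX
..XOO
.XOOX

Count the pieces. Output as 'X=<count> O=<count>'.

X=5 O=4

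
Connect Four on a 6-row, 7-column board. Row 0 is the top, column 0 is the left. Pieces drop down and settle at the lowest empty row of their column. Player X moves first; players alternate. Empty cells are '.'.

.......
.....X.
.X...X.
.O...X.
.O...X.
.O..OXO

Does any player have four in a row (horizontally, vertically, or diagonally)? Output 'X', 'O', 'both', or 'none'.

X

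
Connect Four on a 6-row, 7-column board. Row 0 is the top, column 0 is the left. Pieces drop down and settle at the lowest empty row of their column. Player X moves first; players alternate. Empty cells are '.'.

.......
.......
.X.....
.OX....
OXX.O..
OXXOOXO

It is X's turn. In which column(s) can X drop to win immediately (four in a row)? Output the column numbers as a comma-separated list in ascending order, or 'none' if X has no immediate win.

col 0: drop X → no win
col 1: drop X → no win
col 2: drop X → WIN!
col 3: drop X → no win
col 4: drop X → no win
col 5: drop X → no win
col 6: drop X → no win

Answer: 2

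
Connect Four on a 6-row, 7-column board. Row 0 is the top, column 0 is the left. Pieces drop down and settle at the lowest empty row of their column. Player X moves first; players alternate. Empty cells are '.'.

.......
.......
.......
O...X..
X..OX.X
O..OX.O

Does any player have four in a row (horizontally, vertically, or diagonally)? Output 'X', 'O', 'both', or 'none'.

none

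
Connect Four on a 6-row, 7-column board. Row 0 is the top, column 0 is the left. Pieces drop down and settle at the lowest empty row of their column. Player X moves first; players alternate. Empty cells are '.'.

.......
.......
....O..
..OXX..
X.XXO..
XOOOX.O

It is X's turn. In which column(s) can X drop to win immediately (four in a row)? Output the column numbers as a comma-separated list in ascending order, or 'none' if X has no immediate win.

Answer: 1

Derivation:
col 0: drop X → no win
col 1: drop X → WIN!
col 2: drop X → no win
col 3: drop X → no win
col 4: drop X → no win
col 5: drop X → no win
col 6: drop X → no win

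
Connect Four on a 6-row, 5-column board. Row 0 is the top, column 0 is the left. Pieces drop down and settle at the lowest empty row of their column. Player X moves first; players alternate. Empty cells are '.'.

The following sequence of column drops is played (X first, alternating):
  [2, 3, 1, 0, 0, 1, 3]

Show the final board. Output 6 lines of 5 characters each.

Answer: .....
.....
.....
.....
XO.X.
OXXO.

Derivation:
Move 1: X drops in col 2, lands at row 5
Move 2: O drops in col 3, lands at row 5
Move 3: X drops in col 1, lands at row 5
Move 4: O drops in col 0, lands at row 5
Move 5: X drops in col 0, lands at row 4
Move 6: O drops in col 1, lands at row 4
Move 7: X drops in col 3, lands at row 4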